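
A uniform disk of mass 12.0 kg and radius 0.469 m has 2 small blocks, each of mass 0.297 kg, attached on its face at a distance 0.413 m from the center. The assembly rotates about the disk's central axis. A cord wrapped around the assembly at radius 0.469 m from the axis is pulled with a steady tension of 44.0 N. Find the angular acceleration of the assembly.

α ≈ 14.5 rad/s²

I_disk = ½MR² = ½(12.0)(0.469)² = 1.320 kg·m².
I_blocks = 2·m·r² = 2(0.297)(0.413)² = 0.1013 kg·m².
Total I = 1.421 kg·m².
τ = F r = (44.0)(0.469) = 20.64 N·m.
α = τ/I = 20.64/1.421 = 14.52 rad/s².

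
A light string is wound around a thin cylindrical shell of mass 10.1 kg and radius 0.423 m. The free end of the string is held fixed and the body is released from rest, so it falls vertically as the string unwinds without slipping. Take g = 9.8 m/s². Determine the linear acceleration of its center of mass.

a ≈ 4.90 m/s²

Translation: Mg − T = Ma. Rotation about the center: TR = Iα with I = MR².
With a = αR: T = (I/R²)a = M a, so Mg = (1 + 1.000)Ma.
a = g/(1 + 1.000) = 9.8/2.000 = 4.900 m/s².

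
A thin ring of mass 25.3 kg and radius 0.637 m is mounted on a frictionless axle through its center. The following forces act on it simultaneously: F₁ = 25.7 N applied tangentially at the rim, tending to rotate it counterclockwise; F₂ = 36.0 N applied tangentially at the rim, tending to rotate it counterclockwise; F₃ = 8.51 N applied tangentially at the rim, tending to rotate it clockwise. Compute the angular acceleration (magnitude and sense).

α ≈ 3.30 rad/s², counterclockwise

I = MR² = (25.3)(0.637)² = 10.27 kg·m².
Taking counterclockwise as positive: τ₁ = +(25.7)(0.637) = +16.37 N·m; τ₂ = +(36.0)(0.637) = +22.93 N·m; τ₃ = −(8.51)(0.637) = −5.421 N·m.
Net torque τ = 33.88 N·m.
α = τ/I = 33.88/10.27 = 3.300 rad/s².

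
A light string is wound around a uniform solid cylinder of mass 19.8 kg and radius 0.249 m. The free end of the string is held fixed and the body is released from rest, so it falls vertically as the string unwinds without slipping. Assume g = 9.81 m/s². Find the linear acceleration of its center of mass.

Translation: Mg − T = Ma. Rotation about the center: TR = Iα with I = ½MR².
With a = αR: T = (I/R²)a = (1/2)M a, so Mg = (1 + 0.5000)Ma.
a = g/(1 + 0.5000) = 9.81/1.500 = 6.540 m/s².

a ≈ 6.54 m/s²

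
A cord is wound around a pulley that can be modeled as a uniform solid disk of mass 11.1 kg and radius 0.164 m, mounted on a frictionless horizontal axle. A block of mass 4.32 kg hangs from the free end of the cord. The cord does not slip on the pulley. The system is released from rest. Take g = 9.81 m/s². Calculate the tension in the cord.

I = ½MR² = (1/2)(11.1)(0.164)² = 0.1493 kg·m².
Block: mg − T = ma. Pulley: TR = Iα. No-slip: a = αR, so T = (I/R²)a = 5.550·a.
Then mg = (m + 5.550)a, so a = (4.32)(9.81)/(4.32 + 5.550) = 4.294 m/s².
T = 5.550·a = 23.83 N.

T ≈ 23.8 N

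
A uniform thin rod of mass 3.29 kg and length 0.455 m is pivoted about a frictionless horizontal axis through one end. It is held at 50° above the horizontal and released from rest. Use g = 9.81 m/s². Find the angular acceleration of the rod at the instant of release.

α ≈ 20.8 rad/s²

About the pivot, I = (1/3)ML² = (1/3)(3.29)(0.455)² = 0.2270 kg·m².
The weight acts at the center, a distance L/2 = 0.2275 m from the pivot; τ = Mg(L/2) cos 50° = 4.720 N·m.
α = τ/I = 4.720/0.2270 = 20.79 rad/s².
(Equivalently α = (3g/(2L)) cos 50° = 20.79 rad/s².)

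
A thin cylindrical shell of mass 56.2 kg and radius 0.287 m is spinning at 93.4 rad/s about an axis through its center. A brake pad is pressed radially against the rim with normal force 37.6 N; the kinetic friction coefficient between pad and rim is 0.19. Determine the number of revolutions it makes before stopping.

I = MR² = (56.2)(0.287)² = 4.629 kg·m².
Friction force f = μN = (0.19)(37.6) = 7.144 N at the rim; torque magnitude τ = fR = 2.050 N·m, opposing ω.
|α| = τ/I = 2.050/4.629 = 0.4429 rad/s² (deceleration).
ω² = ω₀² − 2|α|θ with ω = 0 ⇒ θ = ω₀²/(2|α|) = 9848 rad = 1567 rev.

≈ 1570 revolutions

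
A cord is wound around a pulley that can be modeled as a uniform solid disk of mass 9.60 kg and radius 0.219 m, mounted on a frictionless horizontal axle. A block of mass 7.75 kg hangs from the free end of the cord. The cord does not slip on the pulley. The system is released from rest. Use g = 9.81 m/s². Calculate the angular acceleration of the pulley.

I = ½MR² = (1/2)(9.60)(0.219)² = 0.2302 kg·m².
Block: mg − T = ma. Pulley: TR = Iα. No-slip: a = αR, so T = (I/R²)a = 4.800·a.
Then mg = (m + 4.800)a, so a = (7.75)(9.81)/(7.75 + 4.800) = 6.058 m/s².
α = a/R = 6.058/0.219 = 27.66 rad/s².

α ≈ 27.7 rad/s²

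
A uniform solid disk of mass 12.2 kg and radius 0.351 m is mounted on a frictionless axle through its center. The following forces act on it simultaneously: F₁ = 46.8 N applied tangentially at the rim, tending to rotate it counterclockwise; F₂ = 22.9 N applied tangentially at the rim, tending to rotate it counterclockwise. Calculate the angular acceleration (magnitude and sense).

α ≈ 32.6 rad/s², counterclockwise

I = ½MR² = (1/2)(12.2)(0.351)² = 0.7515 kg·m².
Taking counterclockwise as positive: τ₁ = +(46.8)(0.351) = +16.43 N·m; τ₂ = +(22.9)(0.351) = +8.038 N·m.
Net torque τ = 24.46 N·m.
α = τ/I = 24.46/0.7515 = 32.55 rad/s².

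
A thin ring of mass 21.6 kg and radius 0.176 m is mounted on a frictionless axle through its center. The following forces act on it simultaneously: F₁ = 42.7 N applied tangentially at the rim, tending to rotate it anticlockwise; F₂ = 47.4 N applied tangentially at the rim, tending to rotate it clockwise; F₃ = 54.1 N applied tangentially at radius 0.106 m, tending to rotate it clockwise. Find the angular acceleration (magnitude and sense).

α ≈ 9.81 rad/s², clockwise

I = MR² = (21.6)(0.176)² = 0.6691 kg·m².
Taking anticlockwise as positive: τ₁ = +(42.7)(0.176) = +7.515 N·m; τ₂ = −(47.4)(0.176) = −8.342 N·m; τ₃ = −(54.1)(0.106) = −5.735 N·m.
Net torque τ = -6.562 N·m.
α = τ/I = -6.562/0.6691 = -9.807 rad/s².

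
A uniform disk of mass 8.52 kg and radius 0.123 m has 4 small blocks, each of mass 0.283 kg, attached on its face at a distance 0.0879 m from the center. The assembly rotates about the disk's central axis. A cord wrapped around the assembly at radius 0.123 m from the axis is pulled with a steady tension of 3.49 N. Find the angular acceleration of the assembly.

I_disk = ½MR² = ½(8.52)(0.123)² = 0.06445 kg·m².
I_blocks = 4·m·r² = 4(0.283)(0.0879)² = 0.008746 kg·m².
Total I = 0.07320 kg·m².
τ = F r = (3.49)(0.123) = 0.4293 N·m.
α = τ/I = 0.4293/0.07320 = 5.865 rad/s².

α ≈ 5.86 rad/s²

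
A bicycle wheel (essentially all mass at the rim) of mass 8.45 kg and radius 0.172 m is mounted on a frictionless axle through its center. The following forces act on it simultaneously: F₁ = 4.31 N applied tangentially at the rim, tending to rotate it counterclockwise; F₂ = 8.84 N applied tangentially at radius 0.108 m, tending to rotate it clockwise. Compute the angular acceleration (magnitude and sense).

I = MR² = (8.45)(0.172)² = 0.2500 kg·m².
Taking counterclockwise as positive: τ₁ = +(4.31)(0.172) = +0.7413 N·m; τ₂ = −(8.84)(0.108) = −0.9547 N·m.
Net torque τ = -0.2134 N·m.
α = τ/I = -0.2134/0.2500 = -0.8537 rad/s².

α ≈ 0.854 rad/s², clockwise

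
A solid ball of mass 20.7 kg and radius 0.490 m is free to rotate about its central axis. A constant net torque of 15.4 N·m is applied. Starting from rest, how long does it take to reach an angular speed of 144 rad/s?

t ≈ 18.6 s

I = (2/5)MR² = (2/5)(20.7)(0.490)² = 1.988 kg·m².
α = τ/I = 15.4/1.988 = 7.746 rad/s².
ω = αt ⇒ t = ω/α = 144/7.746 = 18.59 s.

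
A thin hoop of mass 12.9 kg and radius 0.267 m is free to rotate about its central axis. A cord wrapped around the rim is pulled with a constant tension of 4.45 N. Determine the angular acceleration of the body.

I = MR² = (12.9)(0.267)² = 0.9196 kg·m².
τ = F R = (4.45)(0.267) = 1.188 N·m.
Newton's second law for rotation, τ = Iα, gives α = τ/I = 1.188/0.9196 = 1.292 rad/s².

α ≈ 1.29 rad/s²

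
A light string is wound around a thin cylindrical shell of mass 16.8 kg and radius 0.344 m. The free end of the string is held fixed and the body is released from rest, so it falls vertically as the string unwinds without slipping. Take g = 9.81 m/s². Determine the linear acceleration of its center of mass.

a ≈ 4.91 m/s²

Translation: Mg − T = Ma. Rotation about the center: TR = Iα with I = MR².
With a = αR: T = (I/R²)a = M a, so Mg = (1 + 1.000)Ma.
a = g/(1 + 1.000) = 9.81/2.000 = 4.905 m/s².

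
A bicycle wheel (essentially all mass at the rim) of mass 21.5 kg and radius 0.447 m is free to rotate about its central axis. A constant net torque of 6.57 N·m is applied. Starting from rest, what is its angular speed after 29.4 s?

I = MR² = (21.5)(0.447)² = 4.296 kg·m².
α = τ/I = 6.57/4.296 = 1.529 rad/s².
ω = ω₀ + αt = 0 + (1.529)(29.4) = 44.96 rad/s.

ω ≈ 45.0 rad/s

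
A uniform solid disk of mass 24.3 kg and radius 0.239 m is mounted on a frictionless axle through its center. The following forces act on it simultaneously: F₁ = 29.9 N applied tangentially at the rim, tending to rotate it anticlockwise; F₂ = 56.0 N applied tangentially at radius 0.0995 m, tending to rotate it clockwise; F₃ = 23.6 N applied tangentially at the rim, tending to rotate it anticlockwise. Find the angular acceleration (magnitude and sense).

α ≈ 10.4 rad/s², anticlockwise

I = ½MR² = (1/2)(24.3)(0.239)² = 0.6940 kg·m².
Taking anticlockwise as positive: τ₁ = +(29.9)(0.239) = +7.146 N·m; τ₂ = −(56.0)(0.0995) = −5.572 N·m; τ₃ = +(23.6)(0.239) = +5.640 N·m.
Net torque τ = 7.215 N·m.
α = τ/I = 7.215/0.6940 = 10.40 rad/s².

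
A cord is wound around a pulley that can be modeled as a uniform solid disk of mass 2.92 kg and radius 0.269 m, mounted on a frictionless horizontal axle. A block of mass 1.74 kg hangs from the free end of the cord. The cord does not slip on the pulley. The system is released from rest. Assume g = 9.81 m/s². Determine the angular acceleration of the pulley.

I = ½MR² = (1/2)(2.92)(0.269)² = 0.1056 kg·m².
Block: mg − T = ma. Pulley: TR = Iα. No-slip: a = αR, so T = (I/R²)a = 1.460·a.
Then mg = (m + 1.460)a, so a = (1.74)(9.81)/(1.74 + 1.460) = 5.334 m/s².
α = a/R = 5.334/0.269 = 19.83 rad/s².

α ≈ 19.8 rad/s²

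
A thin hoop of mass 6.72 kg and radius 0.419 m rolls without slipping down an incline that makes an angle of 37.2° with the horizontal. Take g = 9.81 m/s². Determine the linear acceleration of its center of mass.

a ≈ 2.97 m/s²

Translation along the incline: Mg sinθ − f = Ma.
Rotation about the center: fR = Iα with I = MR². No-slip gives a = αR, so f = (I/R²)a = M a.
Substituting: Mg sinθ = (1 + 1.000)Ma, so a = g sinθ/(1 + 1.000) = (9.81) sin 37.2° / 2.000 = 2.966 m/s².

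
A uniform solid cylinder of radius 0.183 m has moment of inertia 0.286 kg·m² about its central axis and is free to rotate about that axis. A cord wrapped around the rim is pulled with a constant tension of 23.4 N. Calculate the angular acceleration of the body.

α ≈ 15.0 rad/s²

τ = F R = (23.4)(0.183) = 4.282 N·m.
Newton's second law for rotation, τ = Iα, gives α = τ/I = 4.282/0.2860 = 14.97 rad/s².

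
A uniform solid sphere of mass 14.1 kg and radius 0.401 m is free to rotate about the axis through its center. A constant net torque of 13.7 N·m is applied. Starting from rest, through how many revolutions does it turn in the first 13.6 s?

I = (2/5)MR² = (2/5)(14.1)(0.401)² = 0.9069 kg·m².
α = τ/I = 13.7/0.9069 = 15.11 rad/s².
θ = ½αt² = ½(15.11)(13.6)² = 1397 rad.
Revolutions = θ/(2π) = 222.3.

≈ 222 revolutions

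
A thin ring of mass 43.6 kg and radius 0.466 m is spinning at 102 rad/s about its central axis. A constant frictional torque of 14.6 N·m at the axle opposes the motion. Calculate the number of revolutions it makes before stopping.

I = MR² = (43.6)(0.466)² = 9.468 kg·m².
The net torque has magnitude 14.6 N·m, opposing ω.
|α| = τ/I = 14.60/9.468 = 1.542 rad/s² (deceleration).
ω² = ω₀² − 2|α|θ with ω = 0 ⇒ θ = ω₀²/(2|α|) = 3373 rad = 536.9 rev.

≈ 537 revolutions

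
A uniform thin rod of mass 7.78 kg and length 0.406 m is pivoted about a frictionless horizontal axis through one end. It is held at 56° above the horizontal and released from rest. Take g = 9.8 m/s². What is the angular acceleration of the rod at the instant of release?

About the pivot, I = (1/3)ML² = (1/3)(7.78)(0.406)² = 0.4275 kg·m².
The weight acts at the center, a distance L/2 = 0.2030 m from the pivot; τ = Mg(L/2) cos 56° = 8.655 N·m.
α = τ/I = 8.655/0.4275 = 20.25 rad/s².
(Equivalently α = (3g/(2L)) cos 56° = 20.25 rad/s².)

α ≈ 20.2 rad/s²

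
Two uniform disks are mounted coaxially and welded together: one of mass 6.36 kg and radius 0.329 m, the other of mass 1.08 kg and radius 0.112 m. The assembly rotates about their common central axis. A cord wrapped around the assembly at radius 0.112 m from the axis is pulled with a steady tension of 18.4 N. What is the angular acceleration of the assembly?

I = ½M₁R₁² + ½M₂R₂² = ½(6.36)(0.329)² + ½(1.08)(0.112)² = 0.3510 kg·m².
τ = F r = (18.4)(0.112) = 2.061 N·m.
α = τ/I = 2.061/0.3510 = 5.872 rad/s².

α ≈ 5.87 rad/s²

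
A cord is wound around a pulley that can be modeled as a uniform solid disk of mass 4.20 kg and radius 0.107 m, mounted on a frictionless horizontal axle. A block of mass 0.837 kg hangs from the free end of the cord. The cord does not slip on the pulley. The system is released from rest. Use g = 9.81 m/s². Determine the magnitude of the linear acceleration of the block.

a ≈ 2.80 m/s²

I = ½MR² = (1/2)(4.20)(0.107)² = 0.02404 kg·m².
Block: mg − T = ma. Pulley: TR = Iα. No-slip: a = αR, so T = (I/R²)a = 2.100·a.
Then mg = (m + 2.100)a, so a = (0.837)(9.81)/(0.837 + 2.100) = 2.796 m/s².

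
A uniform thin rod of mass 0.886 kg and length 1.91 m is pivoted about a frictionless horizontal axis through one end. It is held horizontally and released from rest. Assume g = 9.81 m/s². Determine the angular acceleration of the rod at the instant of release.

About the pivot, I = (1/3)ML² = (1/3)(0.886)(1.91)² = 1.077 kg·m².
The weight acts at the center, a distance L/2 = 0.9550 m from the pivot; τ = Mg(L/2) = 8.301 N·m.
α = τ/I = 8.301/1.077 = 7.704 rad/s².

α ≈ 7.70 rad/s²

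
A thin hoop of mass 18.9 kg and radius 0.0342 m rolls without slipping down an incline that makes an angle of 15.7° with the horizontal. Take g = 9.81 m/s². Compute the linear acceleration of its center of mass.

a ≈ 1.33 m/s²

Translation along the incline: Mg sinθ − f = Ma.
Rotation about the center: fR = Iα with I = MR². No-slip gives a = αR, so f = (I/R²)a = M a.
Substituting: Mg sinθ = (1 + 1.000)Ma, so a = g sinθ/(1 + 1.000) = (9.81) sin 15.7° / 2.000 = 1.327 m/s².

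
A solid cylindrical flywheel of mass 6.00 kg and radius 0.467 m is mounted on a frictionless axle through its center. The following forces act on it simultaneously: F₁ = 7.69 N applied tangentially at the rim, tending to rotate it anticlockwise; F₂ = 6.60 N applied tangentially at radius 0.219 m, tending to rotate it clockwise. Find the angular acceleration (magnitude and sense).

I = ½MR² = (1/2)(6.00)(0.467)² = 0.6543 kg·m².
Taking anticlockwise as positive: τ₁ = +(7.69)(0.467) = +3.591 N·m; τ₂ = −(6.60)(0.219) = −1.445 N·m.
Net torque τ = 2.146 N·m.
α = τ/I = 2.146/0.6543 = 3.280 rad/s².

α ≈ 3.28 rad/s², anticlockwise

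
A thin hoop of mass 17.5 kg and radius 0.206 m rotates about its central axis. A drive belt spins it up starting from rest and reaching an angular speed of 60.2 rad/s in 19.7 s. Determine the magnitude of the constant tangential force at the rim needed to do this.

F ≈ 11.0 N

I = MR² = (17.5)(0.206)² = 0.7426 kg·m².
α = Δω/Δt = (60.2 − 0)/19.7 = 3.056 rad/s².
The required torque is τ = Iα = (0.7426)(3.056) = 2.269 N·m.
A tangential force at the rim gives τ = FR, so F = τ/R = 2.269/0.206 = 11.02 N.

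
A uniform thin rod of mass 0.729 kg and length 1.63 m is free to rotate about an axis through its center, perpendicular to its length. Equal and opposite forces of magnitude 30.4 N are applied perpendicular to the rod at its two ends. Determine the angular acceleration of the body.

α ≈ 307 rad/s²

I = (1/12)ML² = (1/12)(0.729)(1.63)² = 0.1614 kg·m².
The couple gives τ = F·(L/2) + F·(L/2) = F L = (30.4)(1.63) = 49.55 N·m.
From τ = Iα: α = 49.55/0.1614 = 307.0 rad/s².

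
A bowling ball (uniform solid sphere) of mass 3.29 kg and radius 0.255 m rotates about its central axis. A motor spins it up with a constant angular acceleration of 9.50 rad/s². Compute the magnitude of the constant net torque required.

I = (2/5)MR² = (2/5)(3.29)(0.255)² = 0.08557 kg·m².
τ = Iα = (0.08557)(9.500) = 0.8129 N·m.

τ ≈ 0.813 N·m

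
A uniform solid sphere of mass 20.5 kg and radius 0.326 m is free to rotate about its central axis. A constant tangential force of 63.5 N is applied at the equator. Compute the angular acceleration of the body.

α ≈ 23.8 rad/s²

I = (2/5)MR² = (2/5)(20.5)(0.326)² = 0.8715 kg·m².
τ = F R = (63.5)(0.326) = 20.70 N·m.
From τ = Iα: α = 20.70/0.8715 = 23.75 rad/s².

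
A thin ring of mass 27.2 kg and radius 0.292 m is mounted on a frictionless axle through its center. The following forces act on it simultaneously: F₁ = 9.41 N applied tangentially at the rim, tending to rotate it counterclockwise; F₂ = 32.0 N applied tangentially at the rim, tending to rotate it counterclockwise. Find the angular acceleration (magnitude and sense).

α ≈ 5.21 rad/s², counterclockwise

I = MR² = (27.2)(0.292)² = 2.319 kg·m².
Taking counterclockwise as positive: τ₁ = +(9.41)(0.292) = +2.748 N·m; τ₂ = +(32.0)(0.292) = +9.344 N·m.
Net torque τ = 12.09 N·m.
α = τ/I = 12.09/2.319 = 5.214 rad/s².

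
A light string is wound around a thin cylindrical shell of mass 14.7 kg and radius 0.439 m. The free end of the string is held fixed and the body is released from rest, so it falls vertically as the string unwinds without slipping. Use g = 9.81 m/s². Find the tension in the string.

Translation: Mg − T = Ma. Rotation about the center: TR = Iα with I = MR².
With a = αR: T = (I/R²)a = M a, so Mg = (1 + 1.000)Ma.
a = g/(1 + 1.000) = 9.81/2.000 = 4.905 m/s².
T = 1.000·M·a = (1.000)(14.7)(4.905) = 72.10 N.

T ≈ 72.1 N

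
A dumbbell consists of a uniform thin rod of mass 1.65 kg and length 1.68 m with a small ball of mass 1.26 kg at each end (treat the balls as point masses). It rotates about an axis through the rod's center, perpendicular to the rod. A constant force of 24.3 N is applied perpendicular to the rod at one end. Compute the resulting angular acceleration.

α ≈ 9.42 rad/s²

I_rod = (1/12)ML² = (1/12)(1.65)(1.68)² = 0.3881 kg·m².
I_balls = 2·m·(L/2)² = 2(1.26)(0.8400)² = 1.778 kg·m².
Total I = 2.166 kg·m².
τ = F·(L/2) = (24.3)(0.840) = 20.41 N·m.
α = τ/I = 20.41/2.166 = 9.423 rad/s².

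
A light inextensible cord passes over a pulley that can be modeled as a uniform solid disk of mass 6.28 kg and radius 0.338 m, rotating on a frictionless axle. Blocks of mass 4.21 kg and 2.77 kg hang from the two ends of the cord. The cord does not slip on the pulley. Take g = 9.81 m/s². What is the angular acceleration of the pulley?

I = ½MR² = (1/2)(6.28)(0.338)² = 0.3587 kg·m².
Heavier block: m₁g − T₁ = m₁a. Lighter block: T₂ − m₂g = m₂a.
Pulley: (T₁ − T₂)R = Iα = I(a/R), so T₁ − T₂ = (I/R²)a = (1/2)M_p a = 3.140·a.
Adding the three: (m₁ − m₂)g = (m₁ + m₂ + 3.140)a, so a = (4.21 − 2.77)(9.81)/(4.21 + 2.77 + 3.140) = 1.396 m/s².
α = a/R = 1.396/0.338 = 4.130 rad/s².

α ≈ 4.13 rad/s²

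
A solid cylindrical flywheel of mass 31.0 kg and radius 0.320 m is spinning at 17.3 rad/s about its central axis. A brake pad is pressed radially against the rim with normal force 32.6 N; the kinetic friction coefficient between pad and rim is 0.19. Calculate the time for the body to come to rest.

I = ½MR² = (1/2)(31.0)(0.320)² = 1.587 kg·m².
Friction force f = μN = (0.19)(32.6) = 6.194 N at the rim; torque magnitude τ = fR = 1.982 N·m, opposing ω.
|α| = τ/I = 1.982/1.587 = 1.249 rad/s² (deceleration).
0 = ω₀ − |α|t ⇒ t = ω₀/|α| = 17.3/1.249 = 13.85 s.

t ≈ 13.9 s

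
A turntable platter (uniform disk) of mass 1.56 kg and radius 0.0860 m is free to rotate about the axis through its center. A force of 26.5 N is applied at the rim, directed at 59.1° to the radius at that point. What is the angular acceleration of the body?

α ≈ 339 rad/s²

I = ½MR² = (1/2)(1.56)(0.0860)² = 0.005769 kg·m².
Only the tangential component produces torque: τ = F R sinθ = (26.5)(0.0860) sin 59.1° = 1.956 N·m.
From τ = Iα: α = 1.956/0.005769 = 339.0 rad/s².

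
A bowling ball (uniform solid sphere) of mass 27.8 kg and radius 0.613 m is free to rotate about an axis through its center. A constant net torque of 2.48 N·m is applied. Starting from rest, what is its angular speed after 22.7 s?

I = (2/5)MR² = (2/5)(27.8)(0.613)² = 4.179 kg·m².
α = τ/I = 2.48/4.179 = 0.5935 rad/s².
ω = ω₀ + αt = 0 + (0.5935)(22.7) = 13.47 rad/s.

ω ≈ 13.5 rad/s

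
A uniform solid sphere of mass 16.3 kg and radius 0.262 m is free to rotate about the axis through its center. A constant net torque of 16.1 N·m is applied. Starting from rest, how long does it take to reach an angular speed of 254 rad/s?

I = (2/5)MR² = (2/5)(16.3)(0.262)² = 0.4476 kg·m².
α = τ/I = 16.1/0.4476 = 35.97 rad/s².
ω = αt ⇒ t = ω/α = 254/35.97 = 7.061 s.

t ≈ 7.06 s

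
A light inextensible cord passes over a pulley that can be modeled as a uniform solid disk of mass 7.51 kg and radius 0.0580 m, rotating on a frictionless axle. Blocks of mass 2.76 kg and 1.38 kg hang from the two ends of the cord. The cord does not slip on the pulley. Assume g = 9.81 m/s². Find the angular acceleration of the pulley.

I = ½MR² = (1/2)(7.51)(0.0580)² = 0.01263 kg·m².
Heavier block: m₁g − T₁ = m₁a. Lighter block: T₂ − m₂g = m₂a.
Pulley: (T₁ − T₂)R = Iα = I(a/R), so T₁ − T₂ = (I/R²)a = (1/2)M_p a = 3.755·a.
Adding the three: (m₁ − m₂)g = (m₁ + m₂ + 3.755)a, so a = (2.76 − 1.38)(9.81)/(2.76 + 1.38 + 3.755) = 1.715 m/s².
α = a/R = 1.715/0.0580 = 29.56 rad/s².

α ≈ 29.6 rad/s²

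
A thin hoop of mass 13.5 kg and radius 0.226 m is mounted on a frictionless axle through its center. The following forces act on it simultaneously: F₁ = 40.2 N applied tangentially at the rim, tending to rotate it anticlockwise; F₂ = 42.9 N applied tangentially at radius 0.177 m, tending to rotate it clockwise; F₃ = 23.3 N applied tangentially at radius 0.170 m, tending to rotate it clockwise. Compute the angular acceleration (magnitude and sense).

α ≈ 3.58 rad/s², clockwise

I = MR² = (13.5)(0.226)² = 0.6895 kg·m².
Taking anticlockwise as positive: τ₁ = +(40.2)(0.226) = +9.085 N·m; τ₂ = −(42.9)(0.177) = −7.593 N·m; τ₃ = −(23.3)(0.170) = −3.961 N·m.
Net torque τ = -2.469 N·m.
α = τ/I = -2.469/0.6895 = -3.581 rad/s².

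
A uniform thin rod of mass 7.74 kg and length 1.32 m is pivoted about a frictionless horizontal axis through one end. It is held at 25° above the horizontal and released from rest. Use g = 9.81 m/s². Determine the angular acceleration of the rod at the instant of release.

About the pivot, I = (1/3)ML² = (1/3)(7.74)(1.32)² = 4.495 kg·m².
The weight acts at the center, a distance L/2 = 0.6600 m from the pivot; τ = Mg(L/2) cos 25° = 45.42 N·m.
α = τ/I = 45.42/4.495 = 10.10 rad/s².

α ≈ 10.1 rad/s²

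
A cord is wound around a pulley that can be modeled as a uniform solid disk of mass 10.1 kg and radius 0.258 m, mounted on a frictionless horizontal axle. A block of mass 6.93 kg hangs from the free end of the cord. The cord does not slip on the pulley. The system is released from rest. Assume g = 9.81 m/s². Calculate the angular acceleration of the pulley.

I = ½MR² = (1/2)(10.1)(0.258)² = 0.3361 kg·m².
Block: mg − T = ma. Pulley: TR = Iα. No-slip: a = αR, so T = (I/R²)a = 5.050·a.
Then mg = (m + 5.050)a, so a = (6.93)(9.81)/(6.93 + 5.050) = 5.675 m/s².
α = a/R = 5.675/0.258 = 22.00 rad/s².

α ≈ 22.0 rad/s²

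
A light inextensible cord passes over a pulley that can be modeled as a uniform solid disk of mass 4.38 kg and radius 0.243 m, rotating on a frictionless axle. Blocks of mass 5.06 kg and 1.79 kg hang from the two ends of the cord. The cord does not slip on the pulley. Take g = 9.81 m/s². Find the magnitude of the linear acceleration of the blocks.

I = ½MR² = (1/2)(4.38)(0.243)² = 0.1293 kg·m².
Heavier block: m₁g − T₁ = m₁a. Lighter block: T₂ − m₂g = m₂a.
Pulley: (T₁ − T₂)R = Iα = I(a/R), so T₁ − T₂ = (I/R²)a = (1/2)M_p a = 2.190·a.
Adding the three: (m₁ − m₂)g = (m₁ + m₂ + 2.190)a, so a = (5.06 − 1.79)(9.81)/(5.06 + 1.79 + 2.190) = 3.549 m/s².

a ≈ 3.55 m/s²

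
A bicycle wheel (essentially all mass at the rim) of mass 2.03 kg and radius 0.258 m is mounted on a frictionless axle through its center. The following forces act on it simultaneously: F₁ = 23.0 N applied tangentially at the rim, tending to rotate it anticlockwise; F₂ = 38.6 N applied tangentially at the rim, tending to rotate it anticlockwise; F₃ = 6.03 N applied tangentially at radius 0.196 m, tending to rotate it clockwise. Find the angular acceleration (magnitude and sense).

I = MR² = (2.03)(0.258)² = 0.1351 kg·m².
Taking anticlockwise as positive: τ₁ = +(23.0)(0.258) = +5.934 N·m; τ₂ = +(38.6)(0.258) = +9.959 N·m; τ₃ = −(6.03)(0.196) = −1.182 N·m.
Net torque τ = 14.71 N·m.
α = τ/I = 14.71/0.1351 = 108.9 rad/s².

α ≈ 109 rad/s², anticlockwise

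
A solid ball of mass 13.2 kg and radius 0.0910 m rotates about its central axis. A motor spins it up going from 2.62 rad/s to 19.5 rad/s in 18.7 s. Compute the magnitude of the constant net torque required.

τ ≈ 0.0395 N·m

I = (2/5)MR² = (2/5)(13.2)(0.0910)² = 0.04372 kg·m².
α = Δω/Δt = (19.5 − 2.62)/18.7 = 0.9027 rad/s².
τ = Iα = (0.04372)(0.9027) = 0.03947 N·m.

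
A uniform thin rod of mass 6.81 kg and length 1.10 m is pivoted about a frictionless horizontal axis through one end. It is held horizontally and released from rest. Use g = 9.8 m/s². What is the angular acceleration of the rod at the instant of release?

About the pivot, I = (1/3)ML² = (1/3)(6.81)(1.10)² = 2.747 kg·m².
The weight acts at the center, a distance L/2 = 0.5500 m from the pivot; τ = Mg(L/2) = 36.71 N·m.
α = τ/I = 36.71/2.747 = 13.36 rad/s².
(Equivalently α = (3g/(2L)) = 13.36 rad/s².)

α ≈ 13.4 rad/s²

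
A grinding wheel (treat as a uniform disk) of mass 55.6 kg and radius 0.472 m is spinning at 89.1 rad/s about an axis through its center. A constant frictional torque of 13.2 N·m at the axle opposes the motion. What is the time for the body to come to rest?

I = ½MR² = (1/2)(55.6)(0.472)² = 6.193 kg·m².
The net torque has magnitude 13.2 N·m, opposing ω.
|α| = τ/I = 13.20/6.193 = 2.131 rad/s² (deceleration).
0 = ω₀ − |α|t ⇒ t = ω₀/|α| = 89.1/2.131 = 41.81 s.

t ≈ 41.8 s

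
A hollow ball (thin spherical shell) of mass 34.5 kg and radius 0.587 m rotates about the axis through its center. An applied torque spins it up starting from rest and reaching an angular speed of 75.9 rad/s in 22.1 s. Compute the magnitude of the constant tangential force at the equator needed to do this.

F ≈ 46.4 N

I = (2/3)MR² = (2/3)(34.5)(0.587)² = 7.925 kg·m².
α = Δω/Δt = (75.9 − 0)/22.1 = 3.434 rad/s².
The required torque is τ = Iα = (7.925)(3.434) = 27.22 N·m.
A tangential force at the equator gives τ = FR, so F = τ/R = 27.22/0.587 = 46.37 N.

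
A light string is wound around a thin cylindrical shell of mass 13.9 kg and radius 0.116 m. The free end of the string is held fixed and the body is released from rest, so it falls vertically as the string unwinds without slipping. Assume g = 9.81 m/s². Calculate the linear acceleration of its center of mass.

Translation: Mg − T = Ma. Rotation about the center: TR = Iα with I = MR².
With a = αR: T = (I/R²)a = M a, so Mg = (1 + 1.000)Ma.
a = g/(1 + 1.000) = 9.81/2.000 = 4.905 m/s².

a ≈ 4.91 m/s²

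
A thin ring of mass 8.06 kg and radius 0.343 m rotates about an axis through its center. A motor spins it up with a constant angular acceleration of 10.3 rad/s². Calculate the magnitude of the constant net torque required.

τ ≈ 9.77 N·m

I = MR² = (8.06)(0.343)² = 0.9483 kg·m².
τ = Iα = (0.9483)(10.30) = 9.767 N·m.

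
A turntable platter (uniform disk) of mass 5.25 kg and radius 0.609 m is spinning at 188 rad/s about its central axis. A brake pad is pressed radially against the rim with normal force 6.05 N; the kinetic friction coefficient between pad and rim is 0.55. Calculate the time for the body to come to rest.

t ≈ 90.3 s

I = ½MR² = (1/2)(5.25)(0.609)² = 0.9736 kg·m².
Friction force f = μN = (0.55)(6.05) = 3.328 N at the rim; torque magnitude τ = fR = 2.026 N·m, opposing ω.
|α| = τ/I = 2.026/0.9736 = 2.081 rad/s² (deceleration).
0 = ω₀ − |α|t ⇒ t = ω₀/|α| = 188/2.081 = 90.32 s.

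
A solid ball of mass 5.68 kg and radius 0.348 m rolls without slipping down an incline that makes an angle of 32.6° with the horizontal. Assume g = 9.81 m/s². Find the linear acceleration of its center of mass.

a ≈ 3.78 m/s²

Translation along the incline: Mg sinθ − f = Ma.
Rotation about the center: fR = Iα with I = (2/5)MR². No-slip gives a = αR, so f = (I/R²)a = (2/5)M a.
Substituting: Mg sinθ = (1 + 0.4000)Ma, so a = g sinθ/(1 + 0.4000) = (9.81) sin 32.6° / 1.400 = 3.775 m/s².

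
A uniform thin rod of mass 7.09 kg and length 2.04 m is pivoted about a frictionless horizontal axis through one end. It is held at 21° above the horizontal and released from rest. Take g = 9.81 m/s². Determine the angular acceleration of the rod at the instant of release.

α ≈ 6.73 rad/s²

About the pivot, I = (1/3)ML² = (1/3)(7.09)(2.04)² = 9.835 kg·m².
The weight acts at the center, a distance L/2 = 1.020 m from the pivot; τ = Mg(L/2) cos 21° = 66.23 N·m.
α = τ/I = 66.23/9.835 = 6.734 rad/s².
(Equivalently α = (3g/(2L)) cos 21° = 6.734 rad/s².)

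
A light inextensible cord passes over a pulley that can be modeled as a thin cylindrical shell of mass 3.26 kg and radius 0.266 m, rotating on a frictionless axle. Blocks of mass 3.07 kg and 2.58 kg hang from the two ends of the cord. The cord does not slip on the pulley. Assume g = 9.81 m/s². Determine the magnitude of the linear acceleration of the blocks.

I = MR² = (3.26)(0.266)² = 0.2307 kg·m².
Heavier block: m₁g − T₁ = m₁a. Lighter block: T₂ − m₂g = m₂a.
Pulley: (T₁ − T₂)R = Iα = I(a/R), so T₁ − T₂ = (I/R²)a = 1·M_p a = 3.260·a.
Adding the three: (m₁ − m₂)g = (m₁ + m₂ + 3.260)a, so a = (3.07 − 2.58)(9.81)/(3.07 + 2.58 + 3.260) = 0.5395 m/s².

a ≈ 0.539 m/s²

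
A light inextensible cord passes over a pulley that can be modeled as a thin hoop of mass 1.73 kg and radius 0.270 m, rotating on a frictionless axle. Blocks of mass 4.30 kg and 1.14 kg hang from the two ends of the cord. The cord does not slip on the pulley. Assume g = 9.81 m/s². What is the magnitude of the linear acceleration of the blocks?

a ≈ 4.32 m/s²

I = MR² = (1.73)(0.270)² = 0.1261 kg·m².
Heavier block: m₁g − T₁ = m₁a. Lighter block: T₂ − m₂g = m₂a.
Pulley: (T₁ − T₂)R = Iα = I(a/R), so T₁ − T₂ = (I/R²)a = 1·M_p a = 1.730·a.
Adding the three: (m₁ − m₂)g = (m₁ + m₂ + 1.730)a, so a = (4.30 − 1.14)(9.81)/(4.30 + 1.14 + 1.730) = 4.324 m/s².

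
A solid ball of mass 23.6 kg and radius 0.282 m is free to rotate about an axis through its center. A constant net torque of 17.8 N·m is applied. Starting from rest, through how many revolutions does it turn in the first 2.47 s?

I = (2/5)MR² = (2/5)(23.6)(0.282)² = 0.7507 kg·m².
α = τ/I = 17.8/0.7507 = 23.71 rad/s².
θ = ½αt² = ½(23.71)(2.47)² = 72.33 rad.
Revolutions = θ/(2π) = 11.51.

≈ 11.5 revolutions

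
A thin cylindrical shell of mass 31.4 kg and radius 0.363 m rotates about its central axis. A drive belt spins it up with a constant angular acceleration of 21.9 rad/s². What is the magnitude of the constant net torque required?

I = MR² = (31.4)(0.363)² = 4.138 kg·m².
τ = Iα = (4.138)(21.90) = 90.61 N·m.

τ ≈ 90.6 N·m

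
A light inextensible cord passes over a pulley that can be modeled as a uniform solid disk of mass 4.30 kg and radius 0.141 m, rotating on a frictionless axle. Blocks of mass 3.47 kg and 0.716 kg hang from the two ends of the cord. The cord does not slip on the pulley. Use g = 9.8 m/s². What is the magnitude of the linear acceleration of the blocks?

a ≈ 4.26 m/s²

I = ½MR² = (1/2)(4.30)(0.141)² = 0.04274 kg·m².
Heavier block: m₁g − T₁ = m₁a. Lighter block: T₂ − m₂g = m₂a.
Pulley: (T₁ − T₂)R = Iα = I(a/R), so T₁ − T₂ = (I/R²)a = (1/2)M_p a = 2.150·a.
Adding the three: (m₁ − m₂)g = (m₁ + m₂ + 2.150)a, so a = (3.47 − 0.716)(9.8)/(3.47 + 0.716 + 2.150) = 4.260 m/s².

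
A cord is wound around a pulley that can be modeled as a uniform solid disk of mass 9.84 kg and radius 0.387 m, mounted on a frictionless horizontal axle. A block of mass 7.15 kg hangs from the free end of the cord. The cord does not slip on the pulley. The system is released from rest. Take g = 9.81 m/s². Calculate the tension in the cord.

T ≈ 28.6 N

I = ½MR² = (1/2)(9.84)(0.387)² = 0.7369 kg·m².
Block: mg − T = ma. Pulley: TR = Iα. No-slip: a = αR, so T = (I/R²)a = 4.920·a.
Then mg = (m + 4.920)a, so a = (7.15)(9.81)/(7.15 + 4.920) = 5.811 m/s².
T = 4.920·a = 28.59 N.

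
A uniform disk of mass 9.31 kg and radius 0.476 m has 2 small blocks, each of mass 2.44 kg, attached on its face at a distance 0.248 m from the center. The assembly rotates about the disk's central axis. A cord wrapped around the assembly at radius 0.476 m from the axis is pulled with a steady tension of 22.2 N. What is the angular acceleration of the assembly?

I_disk = ½MR² = ½(9.31)(0.476)² = 1.055 kg·m².
I_blocks = 2·m·r² = 2(2.44)(0.248)² = 0.3001 kg·m².
Total I = 1.355 kg·m².
τ = F r = (22.2)(0.476) = 10.57 N·m.
α = τ/I = 10.57/1.355 = 7.800 rad/s².

α ≈ 7.80 rad/s²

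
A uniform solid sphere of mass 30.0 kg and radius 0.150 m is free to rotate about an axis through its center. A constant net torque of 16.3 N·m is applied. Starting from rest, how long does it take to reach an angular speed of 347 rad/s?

I = (2/5)MR² = (2/5)(30.0)(0.150)² = 0.2700 kg·m².
α = τ/I = 16.3/0.2700 = 60.37 rad/s².
ω = αt ⇒ t = ω/α = 347/60.37 = 5.748 s.

t ≈ 5.75 s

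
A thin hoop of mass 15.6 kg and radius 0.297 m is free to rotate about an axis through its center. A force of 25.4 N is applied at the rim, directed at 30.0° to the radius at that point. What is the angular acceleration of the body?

α ≈ 2.74 rad/s²

I = MR² = (15.6)(0.297)² = 1.376 kg·m².
Only the tangential component produces torque: τ = F R sinθ = (25.4)(0.297) sin 30.0° = 3.772 N·m.
Newton's second law for rotation, τ = Iα, gives α = τ/I = 3.772/1.376 = 2.741 rad/s².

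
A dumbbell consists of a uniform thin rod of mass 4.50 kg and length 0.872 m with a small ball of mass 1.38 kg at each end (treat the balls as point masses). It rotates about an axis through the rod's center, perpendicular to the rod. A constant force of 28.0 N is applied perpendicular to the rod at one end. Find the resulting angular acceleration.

I_rod = (1/12)ML² = (1/12)(4.50)(0.872)² = 0.2851 kg·m².
I_balls = 2·m·(L/2)² = 2(1.38)(0.4360)² = 0.5247 kg·m².
Total I = 0.8098 kg·m².
τ = F·(L/2) = (28.0)(0.436) = 12.21 N·m.
α = τ/I = 12.21/0.8098 = 15.08 rad/s².

α ≈ 15.1 rad/s²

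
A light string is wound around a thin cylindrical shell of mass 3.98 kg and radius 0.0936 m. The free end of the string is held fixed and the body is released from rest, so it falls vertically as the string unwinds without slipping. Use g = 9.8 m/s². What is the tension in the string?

T ≈ 19.5 N

Translation: Mg − T = Ma. Rotation about the center: TR = Iα with I = MR².
With a = αR: T = (I/R²)a = M a, so Mg = (1 + 1.000)Ma.
a = g/(1 + 1.000) = 9.8/2.000 = 4.900 m/s².
T = 1.000·M·a = (1.000)(3.98)(4.900) = 19.50 N.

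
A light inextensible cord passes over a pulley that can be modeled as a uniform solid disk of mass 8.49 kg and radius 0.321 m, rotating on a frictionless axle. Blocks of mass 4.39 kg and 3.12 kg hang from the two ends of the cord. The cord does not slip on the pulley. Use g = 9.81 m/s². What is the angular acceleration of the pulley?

I = ½MR² = (1/2)(8.49)(0.321)² = 0.4374 kg·m².
Heavier block: m₁g − T₁ = m₁a. Lighter block: T₂ − m₂g = m₂a.
Pulley: (T₁ − T₂)R = Iα = I(a/R), so T₁ − T₂ = (I/R²)a = (1/2)M_p a = 4.245·a.
Adding the three: (m₁ − m₂)g = (m₁ + m₂ + 4.245)a, so a = (4.39 − 3.12)(9.81)/(4.39 + 3.12 + 4.245) = 1.060 m/s².
α = a/R = 1.060/0.321 = 3.302 rad/s².

α ≈ 3.30 rad/s²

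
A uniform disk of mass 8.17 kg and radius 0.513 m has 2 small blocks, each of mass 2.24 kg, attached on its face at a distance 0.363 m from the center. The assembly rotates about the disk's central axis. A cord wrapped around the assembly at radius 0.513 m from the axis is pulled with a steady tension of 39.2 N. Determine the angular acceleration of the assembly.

α ≈ 12.1 rad/s²

I_disk = ½MR² = ½(8.17)(0.513)² = 1.075 kg·m².
I_blocks = 2·m·r² = 2(2.24)(0.363)² = 0.5903 kg·m².
Total I = 1.665 kg·m².
τ = F r = (39.2)(0.513) = 20.11 N·m.
α = τ/I = 20.11/1.665 = 12.08 rad/s².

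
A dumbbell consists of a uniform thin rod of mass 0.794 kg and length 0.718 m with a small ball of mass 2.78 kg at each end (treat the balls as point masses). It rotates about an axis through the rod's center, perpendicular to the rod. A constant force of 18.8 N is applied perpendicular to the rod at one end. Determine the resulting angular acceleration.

I_rod = (1/12)ML² = (1/12)(0.794)(0.718)² = 0.03411 kg·m².
I_balls = 2·m·(L/2)² = 2(2.78)(0.3590)² = 0.7166 kg·m².
Total I = 0.7507 kg·m².
τ = F·(L/2) = (18.8)(0.359) = 6.749 N·m.
α = τ/I = 6.749/0.7507 = 8.991 rad/s².

α ≈ 8.99 rad/s²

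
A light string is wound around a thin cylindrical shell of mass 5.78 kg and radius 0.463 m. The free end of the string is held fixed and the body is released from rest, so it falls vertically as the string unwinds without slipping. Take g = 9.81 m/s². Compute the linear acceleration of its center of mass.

a ≈ 4.91 m/s²

Translation: Mg − T = Ma. Rotation about the center: TR = Iα with I = MR².
With a = αR: T = (I/R²)a = M a, so Mg = (1 + 1.000)Ma.
a = g/(1 + 1.000) = 9.81/2.000 = 4.905 m/s².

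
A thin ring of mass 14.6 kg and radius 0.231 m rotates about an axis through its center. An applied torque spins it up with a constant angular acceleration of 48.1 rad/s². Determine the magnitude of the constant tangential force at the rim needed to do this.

I = MR² = (14.6)(0.231)² = 0.7791 kg·m².
The required torque is τ = Iα = (0.7791)(48.10) = 37.47 N·m.
A tangential force at the rim gives τ = FR, so F = τ/R = 37.47/0.231 = 162.2 N.

F ≈ 162 N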